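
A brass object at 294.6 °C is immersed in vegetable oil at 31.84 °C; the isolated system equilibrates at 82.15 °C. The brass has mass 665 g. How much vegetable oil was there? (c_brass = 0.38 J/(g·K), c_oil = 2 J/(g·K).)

Setting the total heat transfer to zero:
665×0.38×(82.15 − 294.6) + m×2×(82.15 − 31.84) = 0
100.62 m = 53686
m = 53686/100.62 ≈ 533.6 g

m ≈ 534 g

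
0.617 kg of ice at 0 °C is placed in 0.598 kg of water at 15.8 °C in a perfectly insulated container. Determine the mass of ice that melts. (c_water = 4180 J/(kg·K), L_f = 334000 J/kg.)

m_melted ≈ 0.118 kg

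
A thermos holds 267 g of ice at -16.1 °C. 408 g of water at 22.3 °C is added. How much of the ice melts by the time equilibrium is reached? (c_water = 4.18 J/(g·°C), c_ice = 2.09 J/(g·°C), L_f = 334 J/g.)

m_melted ≈ 87 g

Heat available from the water dropping to 0 °C: 408×4.18×22.3 = 38031 J.
Warming the ice to 0 °C takes 267×2.09×16.1 = 8984.3 J, leaving 29047 J for melting.
Melting all 267 g of ice would need 267×334 = 89178 J.
29047 J < 89178 J, so only part of the ice melts and the system sits at 0 °C.
Mass melted = 29047/334 ≈ 86.97 g.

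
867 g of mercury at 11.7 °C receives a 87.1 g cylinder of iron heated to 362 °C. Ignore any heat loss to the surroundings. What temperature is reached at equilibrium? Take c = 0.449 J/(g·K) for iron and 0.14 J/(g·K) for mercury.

T_f ≈ 97.1 °C

|Q_iron| = |Q_mercury|:
87.1×0.449×(362 − T) = 867×0.14×(T − 11.7)
39.11(362 − T) = 121.38(T − 11.7)
160.49 T = 15577  ⇒  T ≈ 97.06 °C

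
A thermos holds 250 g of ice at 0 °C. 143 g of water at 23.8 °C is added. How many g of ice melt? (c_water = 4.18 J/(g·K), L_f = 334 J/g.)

Water can give up m c ΔT = 143×4.18×23.8 = 14226 J before reaching 0 °C.
Fully melting the ice requires m_ice L_f = 250×334 = 83500 J.
14226 J < 83500 J, so only part of the ice melts and the system sits at 0 °C.
m_melt = 14226 / L_f = 42.59 g.

m_melted ≈ 42.6 g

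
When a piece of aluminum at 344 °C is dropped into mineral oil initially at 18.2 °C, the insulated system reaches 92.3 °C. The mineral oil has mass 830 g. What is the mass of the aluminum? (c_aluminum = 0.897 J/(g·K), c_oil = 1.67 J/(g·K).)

Heat lost by the aluminum = heat gained by the oil:
m×0.897×(344 − 92.3) = 830×1.67×(92.3 − 18.2)
225.77 m = 102710  ⇒  m ≈ 454.9 g

m ≈ 455 g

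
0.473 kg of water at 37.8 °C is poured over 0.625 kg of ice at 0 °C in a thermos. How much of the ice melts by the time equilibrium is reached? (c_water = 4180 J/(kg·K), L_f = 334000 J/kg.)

m_melted ≈ 0.224 kg

Heat available from the water dropping to 0 °C: 0.473·4180·37.8 = 74736 J.
To melt every bit of ice: 0.625·334000 = 208750 J.
Since 74736 < 208750 J, not all the ice melts; equilibrium is at 0 °C.
m_melt = 74736 / L_f = 0.2238 kg.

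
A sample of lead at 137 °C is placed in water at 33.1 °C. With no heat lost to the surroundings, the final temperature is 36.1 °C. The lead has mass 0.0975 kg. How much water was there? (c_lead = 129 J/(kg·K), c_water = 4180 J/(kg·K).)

|Q_lead| = |Q_water|:
0.0975×129×(137 − 36.1) = m×4180×(36.1 − 33.1)
12540 m = 1269.1  ⇒  m ≈ 0.1012 kg

m ≈ 0.101 kg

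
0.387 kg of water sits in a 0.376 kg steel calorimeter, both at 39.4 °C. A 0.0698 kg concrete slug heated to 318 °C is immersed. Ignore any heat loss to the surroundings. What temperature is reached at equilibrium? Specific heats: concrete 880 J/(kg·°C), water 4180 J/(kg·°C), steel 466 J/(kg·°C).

T_f ≈ 48.6 °C

Energy conservation, ΣQ = 0:
0.0698×880×(T − 318) + 0.387×4180×(T − 39.4) + 0.376×466×(T − 39.4) = 0
1854.3 T = 90172
T ≈ 48.63 °C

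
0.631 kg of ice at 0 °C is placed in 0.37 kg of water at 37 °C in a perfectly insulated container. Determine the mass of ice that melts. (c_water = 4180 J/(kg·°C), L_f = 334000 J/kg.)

m_melted ≈ 0.171 kg

Heat available from the water dropping to 0 °C: 0.37×4180×37 = 57224 J.
To melt every bit of ice: 0.631×334000 = 210754 J.
That's not enough to melt it all — equilibrium is at 0 °C with ice remaining.
Mass melted = 57224/334000 ≈ 0.1713 kg.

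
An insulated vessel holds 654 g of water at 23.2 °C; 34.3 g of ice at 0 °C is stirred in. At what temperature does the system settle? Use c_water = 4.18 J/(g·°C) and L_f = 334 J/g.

T_f ≈ 18.1 °C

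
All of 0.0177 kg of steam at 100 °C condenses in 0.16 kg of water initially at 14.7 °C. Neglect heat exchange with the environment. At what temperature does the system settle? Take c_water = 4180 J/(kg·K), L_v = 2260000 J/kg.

T_f ≈ 77.1 °C

Net heat exchanged in the isolated system is zero:
latent heat released on condensation: 0.0177×2260000 = 40002; condensed water 100 °C→T: 73.99(T − 100); water warms: 0.16×4180×(T − 14.7) = 668.8(T − 14.7)
742.79 T = 40002 + 7398.6 + 9831.4 = 57232
T ≈ 77.05 °C (< 100 °C, so full condensation is consistent).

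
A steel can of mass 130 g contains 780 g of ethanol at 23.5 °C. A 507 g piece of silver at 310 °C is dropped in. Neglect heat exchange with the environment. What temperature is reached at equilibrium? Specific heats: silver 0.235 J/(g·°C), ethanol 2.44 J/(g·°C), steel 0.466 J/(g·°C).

Conservation of energy gives ΣQ = 0:
507×0.235×(T − 310) + 780×2.44×(T − 23.5) + 130×0.466×(T − 23.5) = 0
119.14(T − 310) + 1903.2(T − 23.5) + 60.58(T − 23.5) = 0
(119.14 + 1903.2 + 60.58) T = 119.14×310 + 1903.2×23.5 + 60.58×23.5
T ≈ 39.89 °C

T_f ≈ 39.9 °C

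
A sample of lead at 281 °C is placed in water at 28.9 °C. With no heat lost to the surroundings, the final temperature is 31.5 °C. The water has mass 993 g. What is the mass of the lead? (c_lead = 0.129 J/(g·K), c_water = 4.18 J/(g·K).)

Let T be the final temperature. ΣQ_i = 0:
m×0.129×(31.5 − 281) + 993×4.18×(31.5 − 28.9) = 0
-32.19 m = -10792
m = -10792/-32.19 ≈ 335.3 g

m ≈ 335 g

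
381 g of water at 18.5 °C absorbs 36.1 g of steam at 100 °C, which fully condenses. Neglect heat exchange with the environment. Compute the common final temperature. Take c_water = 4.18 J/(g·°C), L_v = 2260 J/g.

T_f ≈ 72.3 °C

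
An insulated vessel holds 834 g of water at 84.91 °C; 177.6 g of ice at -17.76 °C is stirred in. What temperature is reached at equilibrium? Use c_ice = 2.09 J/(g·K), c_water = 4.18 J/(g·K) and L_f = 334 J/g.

T_f ≈ 54.4 °C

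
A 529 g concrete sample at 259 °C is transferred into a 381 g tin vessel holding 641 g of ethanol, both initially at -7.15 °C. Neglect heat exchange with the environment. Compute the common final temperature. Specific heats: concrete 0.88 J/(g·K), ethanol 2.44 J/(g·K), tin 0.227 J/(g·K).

T_f ≈ 51.4 °C

Taking heat into each body as positive, Σ m c ΔT = 0:
529*0.88*(T − 259) + 641*2.44*(T − (-7.15)) + 381*0.227*(T − (-7.15)) = 0
465.52(T − 259) + 1564(T − (-7.15)) + 86.49(T − (-7.15)) = 0
2116 T = 108768
T = 108768 / 2116 = 51.4 °C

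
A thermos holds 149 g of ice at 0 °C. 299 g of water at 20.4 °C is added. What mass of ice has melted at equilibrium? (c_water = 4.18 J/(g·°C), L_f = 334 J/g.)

Heat available from the water dropping to 0 °C: 299·4.18·20.4 = 25496 J.
Melting all 149 g of ice would need 149·334 = 49766 J.
That's not enough to melt it all — equilibrium is at 0 °C with ice remaining.
Mass melted = 25496/334 ≈ 76.34 g.

m_melted ≈ 76.3 g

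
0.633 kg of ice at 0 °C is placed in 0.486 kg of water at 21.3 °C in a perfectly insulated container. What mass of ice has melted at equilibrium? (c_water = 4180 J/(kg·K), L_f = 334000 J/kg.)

m_melted ≈ 0.13 kg

Water can give up m c ΔT = 0.486·4180·21.3 = 43271 J before reaching 0 °C.
Fully melting the ice requires m_ice L_f = 0.633·334000 = 211422 J.
43271 J < 211422 J, so only part of the ice melts and the system sits at 0 °C.
m_melt = 43271 / L_f = 0.1296 kg.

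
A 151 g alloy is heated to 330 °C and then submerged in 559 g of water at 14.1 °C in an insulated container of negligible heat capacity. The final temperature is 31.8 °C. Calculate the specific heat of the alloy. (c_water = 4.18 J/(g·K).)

c ≈ 0.918 J/(g·K)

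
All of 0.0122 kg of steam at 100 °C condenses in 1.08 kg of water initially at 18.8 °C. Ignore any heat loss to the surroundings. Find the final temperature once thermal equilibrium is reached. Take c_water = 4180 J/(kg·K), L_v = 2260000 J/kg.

T_f ≈ 25.7 °C

Net heat exchanged in the isolated system is zero:
steam→water at 100 °C releases m L_v = 0.0122·2260000 = 27572; condensed water 100 °C→T: 51(T − 100); water warms: 1.08·4180·(T − 18.8) = 4514.4(T − 18.8)
4565.4 T = 27572 + 5099.6 + 84871 = 117542
T ≈ 25.75 °C — below 100 °C, confirming all the steam condensed.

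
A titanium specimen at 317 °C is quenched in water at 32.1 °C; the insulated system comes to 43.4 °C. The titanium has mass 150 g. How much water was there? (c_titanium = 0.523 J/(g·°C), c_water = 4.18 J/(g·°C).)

m ≈ 454 g

|Q_titanium| = |Q_water|:
150×0.523×(317 − 43.4) = m×4.18×(43.4 − 32.1)
47.23 m = 21464  ⇒  m ≈ 454.4 g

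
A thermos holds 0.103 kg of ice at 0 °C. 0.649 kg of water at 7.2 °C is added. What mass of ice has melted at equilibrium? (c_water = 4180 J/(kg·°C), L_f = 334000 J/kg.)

Heat available from the water dropping to 0 °C: 0.649·4180·7.2 = 19532 J.
Melting all 0.103 kg of ice would need 0.103·334000 = 34402 J.
19532 J < 34402 J, so only part of the ice melts and the system sits at 0 °C.
m_melt = 19532 / L_f = 0.05848 kg.

m_melted ≈ 0.0585 kg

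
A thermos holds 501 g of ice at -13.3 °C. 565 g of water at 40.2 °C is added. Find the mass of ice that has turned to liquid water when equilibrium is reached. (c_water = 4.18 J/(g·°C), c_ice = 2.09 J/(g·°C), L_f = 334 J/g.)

Heat available from the water dropping to 0 °C: 565·4.18·40.2 = 94940 J.
Of that, 501·2.09·13.3 = 13926 J goes to bring the ice to 0 °C, leaving 81014 J.
Fully melting the ice requires m_ice L_f = 501·334 = 167334 J.
That's not enough to melt it all — equilibrium is at 0 °C with ice remaining.
m_melt = 81014 / L_f = 242.6 g.

m_melted ≈ 243 g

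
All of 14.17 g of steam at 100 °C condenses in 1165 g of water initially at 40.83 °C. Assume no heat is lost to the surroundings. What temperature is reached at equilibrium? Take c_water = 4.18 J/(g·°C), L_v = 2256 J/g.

Net heat exchanged in the isolated system is zero:
steam→water at 100 °C releases m L_v = 14.17·2256 = 31968; condensed water 100 °C→T: 59.23(T − 100); original water: 4869.7(T − 40.83)
4928.9 T = 31968 + 5923.1 + 198830 = 236720
T ≈ 48.03 °C — below 100 °C, confirming all the steam condensed.

T_f ≈ 48.0 °C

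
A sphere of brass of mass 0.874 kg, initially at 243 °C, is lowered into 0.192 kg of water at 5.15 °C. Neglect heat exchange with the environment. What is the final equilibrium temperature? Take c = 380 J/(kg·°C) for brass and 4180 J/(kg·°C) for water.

Let T be the final temperature. ΣQ_i = 0:
0.874·380·(T − 243) + 0.192·4180·(T − 5.15) = 0
332.12(T − 243) + 802.56(T − 5.15) = 0
1134.7 T = 84838
T = 84838 / 1134.7 = 74.8 °C

T_f ≈ 74.8 °C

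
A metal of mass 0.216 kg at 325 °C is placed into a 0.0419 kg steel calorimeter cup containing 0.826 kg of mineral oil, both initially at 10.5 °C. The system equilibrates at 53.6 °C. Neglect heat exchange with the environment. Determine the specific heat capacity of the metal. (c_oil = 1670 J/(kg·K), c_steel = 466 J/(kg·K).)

Net heat exchanged in the isolated system is zero:
0.216·c·(53.6 − 325) + 0.826·1670·(53.6 − 10.5) + 0.0419·466·(53.6 − 10.5) = 0
-58.62 c = -60295
c = -60295/-58.62 ≈ 1029 J/(kg·K)

c ≈ 1030 J/(kg·K)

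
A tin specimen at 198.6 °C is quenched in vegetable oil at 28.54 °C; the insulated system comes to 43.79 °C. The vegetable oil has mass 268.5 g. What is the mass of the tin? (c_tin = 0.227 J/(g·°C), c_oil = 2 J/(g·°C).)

Let T be the final temperature. ΣQ_i = 0:
m·0.227·(43.79 − 198.6) + 268.5·2·(43.79 − 28.54) = 0
-35.14 m = -8189.2
m = -8189.2/-35.14 ≈ 233 g

m ≈ 233 g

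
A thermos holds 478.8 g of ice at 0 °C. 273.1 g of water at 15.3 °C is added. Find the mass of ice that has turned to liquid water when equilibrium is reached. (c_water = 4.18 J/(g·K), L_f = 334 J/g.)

Heat available from the water dropping to 0 °C: 273.1·4.18·15.3 = 17466 J.
Melting all 478.8 g of ice would need 478.8·334 = 159919 J.
That's not enough to melt it all — equilibrium is at 0 °C with ice remaining.
m_melt = 17466 / L_f = 52.29 g.

m_melted ≈ 52.3 g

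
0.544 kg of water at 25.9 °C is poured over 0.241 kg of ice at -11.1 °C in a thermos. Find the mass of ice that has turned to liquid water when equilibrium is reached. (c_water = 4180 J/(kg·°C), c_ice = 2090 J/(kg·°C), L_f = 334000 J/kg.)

m_melted ≈ 0.16 kg

Water can give up m c ΔT = 0.544·4180·25.9 = 58895 J before reaching 0 °C.
Warming the ice to 0 °C takes 0.241·2090·11.1 = 5591 J, leaving 53304 J for melting.
Fully melting the ice requires m_ice L_f = 0.241·334000 = 80494 J.
That's not enough to melt it all — equilibrium is at 0 °C with ice remaining.
m_melted·334000 = 53304  ⇒  m_melted ≈ 0.1596 kg.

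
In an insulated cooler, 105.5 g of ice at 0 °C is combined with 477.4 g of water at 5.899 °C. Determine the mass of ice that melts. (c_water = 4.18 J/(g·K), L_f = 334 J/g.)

m_melted ≈ 35.2 g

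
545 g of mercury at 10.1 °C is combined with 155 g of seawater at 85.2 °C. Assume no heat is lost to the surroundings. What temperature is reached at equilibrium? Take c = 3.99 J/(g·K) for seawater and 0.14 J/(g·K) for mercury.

Conservation of energy gives ΣQ = 0:
155×3.99×(T − 85.2) + 545×0.14×(T − 10.1) = 0
618.45(T − 85.2) + 76.3(T − 10.1) = 0
(618.45 + 76.3) T = 618.45×85.2 + 76.3×10.1
T = 53463/694.75 ≈ 76.95 °C

T_f ≈ 77.0 °C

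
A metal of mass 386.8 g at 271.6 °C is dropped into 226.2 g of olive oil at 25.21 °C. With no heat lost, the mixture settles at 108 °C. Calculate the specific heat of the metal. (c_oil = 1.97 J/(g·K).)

c ≈ 0.583 J/(g·K)

m_s c (T_s − T_f) = m_oil c_oil (T_f − T_0):
386.8·c·(271.6 − 108) = 226.2·1.97·(108 − 25.21)
63280 c = 36892  ⇒  c ≈ 0.583 J/(g·K)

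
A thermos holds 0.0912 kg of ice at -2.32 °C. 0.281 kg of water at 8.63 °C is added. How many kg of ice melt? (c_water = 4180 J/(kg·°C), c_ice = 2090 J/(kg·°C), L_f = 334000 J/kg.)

m_melted ≈ 0.029 kg

Heat available from the water dropping to 0 °C: 0.281·4180·8.63 = 10137 J.
Of that, 0.0912·2090·2.32 = 442.21 J goes to bring the ice to 0 °C, leaving 9694.4 J.
To melt every bit of ice: 0.0912·334000 = 30461 J.
Since 9694.4 < 30461 J, not all the ice melts; equilibrium is at 0 °C.
Mass melted = 9694.4/334000 ≈ 0.02903 kg.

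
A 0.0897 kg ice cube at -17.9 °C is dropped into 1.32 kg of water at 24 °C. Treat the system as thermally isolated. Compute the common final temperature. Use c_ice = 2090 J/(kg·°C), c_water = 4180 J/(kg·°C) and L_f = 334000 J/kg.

T_f ≈ 16.8 °C

Conservation of energy gives ΣQ = 0:
warm ice to 0 °C: 0.0897·2090·(0 − (-17.9)) = 3355.8
  fusion: m_ice L_f = 0.0897·334000 = 29960
  warm the meltwater: 374.95 T
  water: 5517.6(T − 24)
5892.5 T = 132422 − 33316 = 99107
T ≈ 16.82 °C. Since T > 0 °C, the all-ice-melts assumption holds.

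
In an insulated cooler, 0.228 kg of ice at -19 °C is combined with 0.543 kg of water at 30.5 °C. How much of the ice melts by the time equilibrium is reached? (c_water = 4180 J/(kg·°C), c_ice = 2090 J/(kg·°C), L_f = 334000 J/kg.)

Water can give up m c ΔT = 0.543·4180·30.5 = 69227 J before reaching 0 °C.
Warming the ice to 0 °C takes 0.228·2090·19 = 9053.9 J, leaving 60173 J for melting.
Fully melting the ice requires m_ice L_f = 0.228·334000 = 76152 J.
60173 J < 76152 J, so only part of the ice melts and the system sits at 0 °C.
m_melted·334000 = 60173  ⇒  m_melted ≈ 0.1802 kg.

m_melted ≈ 0.18 kg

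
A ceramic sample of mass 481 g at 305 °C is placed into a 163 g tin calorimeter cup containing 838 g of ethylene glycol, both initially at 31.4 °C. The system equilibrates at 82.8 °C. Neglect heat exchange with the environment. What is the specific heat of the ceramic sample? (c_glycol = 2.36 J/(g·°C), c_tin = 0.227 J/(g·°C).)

c ≈ 0.969 J/(g·°C)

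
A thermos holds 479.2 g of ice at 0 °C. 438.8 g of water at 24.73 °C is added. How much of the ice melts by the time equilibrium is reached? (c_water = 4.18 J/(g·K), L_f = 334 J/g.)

m_melted ≈ 136 g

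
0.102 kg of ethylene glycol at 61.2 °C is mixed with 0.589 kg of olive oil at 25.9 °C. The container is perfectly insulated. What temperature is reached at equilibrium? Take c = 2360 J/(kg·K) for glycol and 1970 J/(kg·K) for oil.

Set heat shed by the hot body equal to heat absorbed by the cold body:
0.102×2360×(61.2 − T) = 0.589×1970×(T − 25.9)
240.72(61.2 − T) = 1160.3(T − 25.9)
1401 T = 44785  ⇒  T ≈ 31.97 °C

T_f ≈ 32.0 °C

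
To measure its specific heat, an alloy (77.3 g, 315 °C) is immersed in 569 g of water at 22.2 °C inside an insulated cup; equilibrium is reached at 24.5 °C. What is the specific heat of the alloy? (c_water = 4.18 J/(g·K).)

Conservation of energy gives ΣQ = 0:
77.3·c·(24.5 − 315) + 569·4.18·(24.5 − 22.2) = 0
-22456 c = -5470.4
c = -5470.4/-22456 ≈ 0.2436 J/(g·K)

c ≈ 0.244 J/(g·K)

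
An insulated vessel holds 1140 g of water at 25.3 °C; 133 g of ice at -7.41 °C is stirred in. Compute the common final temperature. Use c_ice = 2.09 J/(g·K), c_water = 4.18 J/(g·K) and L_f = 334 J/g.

T_f ≈ 13.9 °C

Heat gained plus heat lost sum to zero:
ice -7.41→0 °C: 133·2.09·7.41 = 2059.8; melt ice: 133·334 = 44422; meltwater 0→T: 133·4.18·T = 555.94 T; water: 4765.2(T − 25.3)
5321.1 T = 120560 − 46482 = 74078
T ≈ 13.92 °C (positive, so assuming full melt was valid).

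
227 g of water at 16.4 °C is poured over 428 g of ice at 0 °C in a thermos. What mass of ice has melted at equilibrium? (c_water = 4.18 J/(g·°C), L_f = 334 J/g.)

m_melted ≈ 46.6 g

Water can give up m c ΔT = 227·4.18·16.4 = 15561 J before reaching 0 °C.
To melt every bit of ice: 428·334 = 142952 J.
That's not enough to melt it all — equilibrium is at 0 °C with ice remaining.
m_melted·334 = 15561  ⇒  m_melted ≈ 46.59 g.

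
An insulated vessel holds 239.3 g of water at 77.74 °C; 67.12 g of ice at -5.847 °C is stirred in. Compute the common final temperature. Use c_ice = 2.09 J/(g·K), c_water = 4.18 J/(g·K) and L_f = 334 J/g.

Setting the total heat transfer to zero:
warm ice to 0 °C: 67.12·2.09·(0 − (-5.847)) = 820.22
  fusion: m_ice L_f = 67.12·334 = 22418
  warm the meltwater: 280.56 T
  water cools: 239.3·4.18·(T − 77.74) = 1000.3(T − 77.74)
1280.8 T = 77761 − 23238 = 54523
T ≈ 42.57 °C — above 0 °C, consistent with complete melting.

T_f ≈ 42.6 °C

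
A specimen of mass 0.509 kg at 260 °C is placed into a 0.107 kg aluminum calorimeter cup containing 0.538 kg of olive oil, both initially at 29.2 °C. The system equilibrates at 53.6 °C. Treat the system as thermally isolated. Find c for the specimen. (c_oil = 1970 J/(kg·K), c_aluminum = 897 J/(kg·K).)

Taking heat into each body as positive, Σ m c ΔT = 0:
0.509·c·(53.6 − 260) + 0.538·1970·(53.6 − 29.2) + 0.107·897·(53.6 − 29.2) = 0
-105.06 c = -28202
c = -28202/-105.06 ≈ 268.4 J/(kg·K)

c ≈ 268 J/(kg·K)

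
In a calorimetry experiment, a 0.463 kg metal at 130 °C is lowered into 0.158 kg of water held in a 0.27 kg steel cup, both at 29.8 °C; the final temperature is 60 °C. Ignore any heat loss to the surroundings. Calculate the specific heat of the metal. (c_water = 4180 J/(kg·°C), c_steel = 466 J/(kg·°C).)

c ≈ 733 J/(kg·°C)

Net heat exchanged in the isolated system is zero:
0.463×c×(60 − 130) + 0.158×4180×(60 − 29.8) + 0.27×466×(60 − 29.8) = 0
-32.41 c = -23745
c = -23745/-32.41 ≈ 732.6 J/(kg·°C)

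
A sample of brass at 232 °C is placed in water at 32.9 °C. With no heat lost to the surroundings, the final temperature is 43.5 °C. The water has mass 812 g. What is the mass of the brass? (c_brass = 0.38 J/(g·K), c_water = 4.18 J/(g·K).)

Heat lost by the brass = heat gained by the water:
m×0.38×(232 − 43.5) = 812×4.18×(43.5 − 32.9)
71.63 m = 35978  ⇒  m ≈ 502.3 g

m ≈ 502 g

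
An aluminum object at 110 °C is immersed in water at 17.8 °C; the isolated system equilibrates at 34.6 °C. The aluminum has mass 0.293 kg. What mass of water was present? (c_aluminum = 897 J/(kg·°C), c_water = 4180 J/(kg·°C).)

m ≈ 0.282 kg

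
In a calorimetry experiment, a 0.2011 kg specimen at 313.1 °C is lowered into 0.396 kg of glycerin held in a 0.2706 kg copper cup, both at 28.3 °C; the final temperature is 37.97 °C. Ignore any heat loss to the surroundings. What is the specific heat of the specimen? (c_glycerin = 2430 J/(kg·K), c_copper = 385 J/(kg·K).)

c ≈ 186 J/(kg·K)

Net heat exchanged in the isolated system is zero:
0.2011·c·(37.97 − 313.1) + 0.396·2430·(37.97 − 28.3) + 0.2706·385·(37.97 − 28.3) = 0
-55.33 c = -10313
c = -10313/-55.33 ≈ 186.4 J/(kg·K)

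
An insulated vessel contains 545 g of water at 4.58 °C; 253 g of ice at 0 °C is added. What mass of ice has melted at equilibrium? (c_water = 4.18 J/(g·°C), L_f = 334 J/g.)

m_melted ≈ 31.2 g

Water can give up m c ΔT = 545×4.18×4.58 = 10434 J before reaching 0 °C.
Melting all 253 g of ice would need 253×334 = 84502 J.
Since 10434 < 84502 J, not all the ice melts; equilibrium is at 0 °C.
m_melted×334 = 10434  ⇒  m_melted ≈ 31.24 g.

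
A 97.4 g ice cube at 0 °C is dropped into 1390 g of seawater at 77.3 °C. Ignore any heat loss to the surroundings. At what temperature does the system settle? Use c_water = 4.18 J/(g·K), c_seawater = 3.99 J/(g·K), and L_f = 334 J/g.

Energy balance with sensible and latent terms:
melt ice: 97.4·334 = 32532
  meltwater 0→T: 97.4·4.18·T = 407.13 T
  seawater cools: 1390·3.99·(T − 77.3) = 5546.1(T − 77.3)
5953.2 T = 428714 − 32532 = 396182
T ≈ 66.55 °C. Since T > 0 °C, the all-ice-melts assumption holds.

T_f ≈ 66.5 °C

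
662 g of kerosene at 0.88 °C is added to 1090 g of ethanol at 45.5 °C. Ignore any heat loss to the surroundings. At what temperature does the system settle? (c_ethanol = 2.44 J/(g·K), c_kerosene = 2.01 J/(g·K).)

T_f ≈ 30.6 °C

Net heat exchanged in the isolated system is zero:
1090*2.44*(T − 45.5) + 662*2.01*(T − 0.88) = 0
(2659.6 + 1330.6) T = 2659.6*45.5 + 1330.6*0.88
T = 122183/3990.2 ≈ 30.62 °C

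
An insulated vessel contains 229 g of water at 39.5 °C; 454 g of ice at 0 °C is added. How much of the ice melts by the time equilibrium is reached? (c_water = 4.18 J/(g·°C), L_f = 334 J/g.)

m_melted ≈ 113 g

Water can give up m c ΔT = 229·4.18·39.5 = 37810 J before reaching 0 °C.
To melt every bit of ice: 454·334 = 151636 J.
Since 37810 < 151636 J, not all the ice melts; equilibrium is at 0 °C.
m_melted·334 = 37810  ⇒  m_melted ≈ 113.2 g.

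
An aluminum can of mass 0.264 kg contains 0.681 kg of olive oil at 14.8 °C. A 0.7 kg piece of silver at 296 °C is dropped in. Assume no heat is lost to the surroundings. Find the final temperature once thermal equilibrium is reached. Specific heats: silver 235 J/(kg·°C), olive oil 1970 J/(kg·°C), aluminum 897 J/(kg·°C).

T_f ≈ 41.3 °C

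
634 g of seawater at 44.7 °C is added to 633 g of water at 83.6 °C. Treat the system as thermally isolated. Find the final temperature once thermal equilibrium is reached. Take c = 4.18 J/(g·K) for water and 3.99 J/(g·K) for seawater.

T_f ≈ 64.6 °C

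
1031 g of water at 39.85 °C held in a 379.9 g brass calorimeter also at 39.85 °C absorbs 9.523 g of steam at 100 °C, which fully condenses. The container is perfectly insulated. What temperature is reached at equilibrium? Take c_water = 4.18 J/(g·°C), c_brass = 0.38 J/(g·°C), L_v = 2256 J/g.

T_f ≈ 45.2 °C

Heat gained plus heat lost sum to zero:
condense steam: −9.523·2256 = −21484
  condensate cools 100→T: 9.523·4.18·(T − 100) = 39.81(T − 100)
  original water: 4309.6(T − 39.85)
  cup: 144.36(T − 39.85)
4493.7 T = 21484 + 3980.6 + 177490 = 202954
T ≈ 45.16 °C — below 100 °C, confirming all the steam condensed.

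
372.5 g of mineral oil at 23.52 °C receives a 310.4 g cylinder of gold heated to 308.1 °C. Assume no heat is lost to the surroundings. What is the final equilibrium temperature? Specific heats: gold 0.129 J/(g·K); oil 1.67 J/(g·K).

T_f = Σ m_i c_i T_i / Σ m_i c_i:
T_f = (40.04*308.1 + 622.07*23.52) / (40.04 + 622.07)
    = 26968 / 662.12 ≈ 40.73 °C

T_f ≈ 40.7 °C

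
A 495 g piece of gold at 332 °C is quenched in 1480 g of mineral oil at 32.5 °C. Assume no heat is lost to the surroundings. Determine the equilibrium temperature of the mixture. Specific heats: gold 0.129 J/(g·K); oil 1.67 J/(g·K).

T_f ≈ 40.0 °C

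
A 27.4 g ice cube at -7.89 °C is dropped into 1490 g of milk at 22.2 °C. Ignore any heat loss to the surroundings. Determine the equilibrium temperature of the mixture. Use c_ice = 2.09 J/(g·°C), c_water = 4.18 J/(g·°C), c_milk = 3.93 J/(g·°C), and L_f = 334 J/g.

T_f ≈ 20.2 °C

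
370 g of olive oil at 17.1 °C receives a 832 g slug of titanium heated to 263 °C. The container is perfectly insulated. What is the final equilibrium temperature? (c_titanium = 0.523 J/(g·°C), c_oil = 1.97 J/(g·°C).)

T_f ≈ 109.0 °C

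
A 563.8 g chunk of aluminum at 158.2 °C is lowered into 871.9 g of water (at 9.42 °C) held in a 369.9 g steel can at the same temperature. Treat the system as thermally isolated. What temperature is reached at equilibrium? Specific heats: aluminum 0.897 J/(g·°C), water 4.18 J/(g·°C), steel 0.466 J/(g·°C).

Conservation of energy gives ΣQ = 0:
563.8·0.897·(T − 158.2) + 871.9·4.18·(T − 9.42) + 369.9·0.466·(T − 9.42) = 0
(505.73 + 3644.5 + 172.37) T = 505.73·158.2 + 3644.5·9.42 + 172.37·9.42
T ≈ 26.83 °C

T_f ≈ 26.8 °C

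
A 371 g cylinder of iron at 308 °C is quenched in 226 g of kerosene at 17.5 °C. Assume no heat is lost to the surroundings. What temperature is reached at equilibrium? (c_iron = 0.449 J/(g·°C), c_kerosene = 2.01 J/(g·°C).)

|Q_iron| = |Q_kerosene|:
371*0.449*(308 − T) = 226*2.01*(T − 17.5)
166.58(308 − T) = 454.26(T − 17.5)
620.84 T = 59256  ⇒  T ≈ 95.44 °C

T_f ≈ 95.4 °C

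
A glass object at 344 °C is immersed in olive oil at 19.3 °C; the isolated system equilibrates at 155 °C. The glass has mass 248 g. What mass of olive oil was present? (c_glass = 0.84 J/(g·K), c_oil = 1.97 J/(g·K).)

m ≈ 147 g

Heat gained plus heat lost sum to zero:
248·0.84·(155 − 344) + m·1.97·(155 − 19.3) = 0
267.33 m = 39372
m = 39372/267.33 ≈ 147.3 g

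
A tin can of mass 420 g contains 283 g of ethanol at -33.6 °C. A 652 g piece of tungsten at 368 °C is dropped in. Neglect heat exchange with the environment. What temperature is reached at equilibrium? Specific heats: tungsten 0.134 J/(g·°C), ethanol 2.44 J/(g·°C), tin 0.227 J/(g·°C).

T_f is the heat-capacity-weighted average of the initial temperatures:
T_f = (87.37*368 + 690.52*(-33.6) + 95.34*(-33.6)) / (87.37 + 690.52 + 95.34)
    = 5746.5 / 873.23 ≈ 6.58 °C

T_f ≈ 6.6 °C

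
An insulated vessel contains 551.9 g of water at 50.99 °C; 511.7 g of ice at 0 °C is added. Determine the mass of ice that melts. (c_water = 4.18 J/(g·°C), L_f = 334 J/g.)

Water can give up m c ΔT = 551.9·4.18·50.99 = 117631 J before reaching 0 °C.
Melting all 511.7 g of ice would need 511.7·334 = 170908 J.
Since 117631 < 170908 J, not all the ice melts; equilibrium is at 0 °C.
m_melt = 117631 / L_f = 352.2 g.

m_melted ≈ 352 g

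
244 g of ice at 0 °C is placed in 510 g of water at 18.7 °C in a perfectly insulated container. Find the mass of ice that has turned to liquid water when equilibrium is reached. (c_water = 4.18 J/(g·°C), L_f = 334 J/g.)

Cooling the water to 0 °C releases 510·4.18·18.7 = 39865 J.
To melt every bit of ice: 244·334 = 81496 J.
39865 J < 81496 J, so only part of the ice melts and the system sits at 0 °C.
m_melted·334 = 39865  ⇒  m_melted ≈ 119.4 g.

m_melted ≈ 119 g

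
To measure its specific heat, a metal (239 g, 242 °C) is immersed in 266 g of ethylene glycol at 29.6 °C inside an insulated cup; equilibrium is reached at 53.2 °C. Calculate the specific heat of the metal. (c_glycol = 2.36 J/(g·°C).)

Heat lost by the metal = heat gained by the glycol:
239×c×(242 − 53.2) = 266×2.36×(53.2 − 29.6)
45123 c = 14815  ⇒  c ≈ 0.3283 J/(g·°C)

c ≈ 0.328 J/(g·°C)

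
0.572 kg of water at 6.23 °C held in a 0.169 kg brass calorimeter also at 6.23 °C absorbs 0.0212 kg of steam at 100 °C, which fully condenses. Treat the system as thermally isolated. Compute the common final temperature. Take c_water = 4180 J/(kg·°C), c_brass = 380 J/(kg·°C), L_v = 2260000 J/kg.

T_f ≈ 28.3 °C

Net heat exchanged in the isolated system is zero:
condense steam: −0.0212×2260000 = −47912
  condensed water 100 °C→T: 88.62(T − 100)
  water warms: 0.572×4180×(T − 6.23) = 2391(T − 6.23)
  cup: 64.22(T − 6.23)
2543.8 T = 47912 + 8861.6 + 15296 = 72069
T ≈ 28.33 °C — below 100 °C, confirming all the steam condensed.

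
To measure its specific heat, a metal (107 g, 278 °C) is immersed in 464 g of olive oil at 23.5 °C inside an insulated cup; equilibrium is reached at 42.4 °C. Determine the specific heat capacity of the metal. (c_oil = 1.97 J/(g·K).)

c ≈ 0.685 J/(g·K)

Heat gained plus heat lost sum to zero:
107·c·(42.4 − 278) + 464·1.97·(42.4 − 23.5) = 0
-25209 c = -17276
c = -17276/-25209 ≈ 0.6853 J/(g·K)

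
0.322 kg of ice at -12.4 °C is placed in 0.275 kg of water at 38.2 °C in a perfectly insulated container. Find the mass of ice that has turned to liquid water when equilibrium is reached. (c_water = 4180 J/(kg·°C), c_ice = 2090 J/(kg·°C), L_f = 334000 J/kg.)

Heat available from the water dropping to 0 °C: 0.275·4180·38.2 = 43911 J.
Of that, 0.322·2090·12.4 = 8345 J goes to bring the ice to 0 °C, leaving 35566 J.
Fully melting the ice requires m_ice L_f = 0.322·334000 = 107548 J.
That's not enough to melt it all — equilibrium is at 0 °C with ice remaining.
m_melt = 35566 / L_f = 0.1065 kg.

m_melted ≈ 0.106 kg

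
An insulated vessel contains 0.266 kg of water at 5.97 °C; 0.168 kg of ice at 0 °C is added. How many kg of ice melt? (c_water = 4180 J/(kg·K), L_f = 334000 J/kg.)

m_melted ≈ 0.0199 kg

Water can give up m c ΔT = 0.266×4180×5.97 = 6637.9 J before reaching 0 °C.
Melting all 0.168 kg of ice would need 0.168×334000 = 56112 J.
That's not enough to melt it all — equilibrium is at 0 °C with ice remaining.
Mass melted = 6637.9/334000 ≈ 0.01987 kg.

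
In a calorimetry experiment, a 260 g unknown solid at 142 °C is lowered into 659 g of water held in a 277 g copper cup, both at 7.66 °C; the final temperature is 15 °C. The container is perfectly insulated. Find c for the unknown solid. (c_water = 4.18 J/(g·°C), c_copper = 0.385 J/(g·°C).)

Let T be the final temperature. ΣQ_i = 0:
260×c×(15 − 142) + 659×4.18×(15 − 7.66) + 277×0.385×(15 − 7.66) = 0
-33020 c = -21002
c = -21002/-33020 ≈ 0.636 J/(g·°C)

c ≈ 0.636 J/(g·°C)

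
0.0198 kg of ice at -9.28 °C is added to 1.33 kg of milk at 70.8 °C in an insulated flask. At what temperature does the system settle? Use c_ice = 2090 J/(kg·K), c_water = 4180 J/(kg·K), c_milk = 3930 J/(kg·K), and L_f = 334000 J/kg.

T_f ≈ 68.4 °C

Energy balance with sensible and latent terms:
warm ice to 0 °C: 0.0198·2090·(0 − (-9.28)) = 384.02; melt ice: 0.0198·334000 = 6613.2; meltwater 0→T: 0.0198·4180·T = 82.76 T; milk: 5226.9(T − 70.8)
5309.7 T = 370065 − 6997.2 = 363067
T ≈ 68.38 °C (positive, so assuming full melt was valid).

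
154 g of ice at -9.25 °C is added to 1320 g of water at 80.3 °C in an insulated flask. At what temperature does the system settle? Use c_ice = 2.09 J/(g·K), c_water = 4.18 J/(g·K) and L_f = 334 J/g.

T_f ≈ 63.1 °C

Sum of m c ΔT and latent-heat terms is zero:
warm ice to 0 °C: 154×2.09×(0 − (-9.25)) = 2977.2; latent heat to melt: 154×334 = 51436; meltwater 0→T: 154×4.18×T = 643.72 T; water: 5517.6(T − 80.3)
6161.3 T = 443063 − 54413 = 388650
T ≈ 63.08 °C (positive, so assuming full melt was valid).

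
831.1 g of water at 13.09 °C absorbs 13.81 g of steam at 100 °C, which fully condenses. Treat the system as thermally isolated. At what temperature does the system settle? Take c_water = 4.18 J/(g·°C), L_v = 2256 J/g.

Heat gained plus heat lost sum to zero:
latent heat released on condensation: 13.81×2256 = 31155; condensed water 100 °C→T: 57.73(T − 100); original water: 3474(T − 13.09)
3531.7 T = 31155 + 5772.6 + 45475 = 82403
T ≈ 23.33 °C — below 100 °C, confirming all the steam condensed.

T_f ≈ 23.3 °C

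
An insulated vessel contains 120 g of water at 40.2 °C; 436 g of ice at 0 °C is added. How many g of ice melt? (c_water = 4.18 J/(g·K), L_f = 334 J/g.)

m_melted ≈ 60.4 g

Water can give up m c ΔT = 120×4.18×40.2 = 20164 J before reaching 0 °C.
To melt every bit of ice: 436×334 = 145624 J.
Since 20164 < 145624 J, not all the ice melts; equilibrium is at 0 °C.
m_melt = 20164 / L_f = 60.37 g.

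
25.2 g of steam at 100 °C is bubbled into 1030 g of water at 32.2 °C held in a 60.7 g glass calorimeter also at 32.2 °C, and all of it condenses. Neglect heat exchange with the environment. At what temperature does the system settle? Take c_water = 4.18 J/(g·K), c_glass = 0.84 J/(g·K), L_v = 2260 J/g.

T_f ≈ 46.6 °C

Net heat exchanged in the isolated system is zero:
steam→water at 100 °C releases m L_v = 25.2·2260 = 56952; condensed water 100 °C→T: 105.34(T − 100); original water: 4305.4(T − 32.2); glass cup: 60.7·0.84·(T − 32.2) = 50.99(T − 32.2)
4461.7 T = 56952 + 10534 + 140276 = 207761
T ≈ 46.57 °C (< 100 °C, so full condensation is consistent).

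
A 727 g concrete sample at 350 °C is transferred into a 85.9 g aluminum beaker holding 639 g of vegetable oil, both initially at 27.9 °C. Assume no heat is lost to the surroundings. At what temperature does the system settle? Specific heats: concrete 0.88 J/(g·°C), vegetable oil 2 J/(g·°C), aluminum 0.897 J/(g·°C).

Energy conservation, ΣQ = 0:
727*0.88*(T − 350) + 639*2*(T − 27.9) + 85.9*0.897*(T − 27.9) = 0
639.76(T − 350) + 1278(T − 27.9) + 77.05(T − 27.9) = 0
(639.76 + 1278 + 77.05) T = 639.76*350 + 1278*27.9 + 77.05*27.9
T = 261722 / 1994.8 = 131 °C

T_f ≈ 131.2 °C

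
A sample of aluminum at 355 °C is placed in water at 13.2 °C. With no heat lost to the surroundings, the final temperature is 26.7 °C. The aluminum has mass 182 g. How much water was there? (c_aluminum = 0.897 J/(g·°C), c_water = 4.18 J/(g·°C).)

m ≈ 950 g

|Q_aluminum| = |Q_water|:
182·0.897·(355 − 26.7) = m·4.18·(26.7 − 13.2)
56.43 m = 53596  ⇒  m ≈ 949.8 g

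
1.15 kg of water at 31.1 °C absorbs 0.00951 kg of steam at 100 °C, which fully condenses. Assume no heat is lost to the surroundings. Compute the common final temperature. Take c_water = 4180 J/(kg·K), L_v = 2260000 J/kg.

T_f ≈ 36.1 °C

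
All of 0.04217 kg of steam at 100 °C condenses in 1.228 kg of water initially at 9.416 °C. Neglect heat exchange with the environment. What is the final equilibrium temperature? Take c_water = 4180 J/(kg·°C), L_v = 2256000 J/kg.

T_f ≈ 30.3 °C

Sum of m c ΔT and latent-heat terms is zero:
latent heat released on condensation: 0.04217×2256000 = 95136; condensate cools 100→T: 0.04217×4180×(T − 100) = 176.27(T − 100); water warms: 1.228×4180×(T − 9.416) = 5133(T − 9.416)
5309.3 T = 95136 + 17627 + 48333 = 161095
T ≈ 30.34 °C, under the boiling point, so the assumption holds.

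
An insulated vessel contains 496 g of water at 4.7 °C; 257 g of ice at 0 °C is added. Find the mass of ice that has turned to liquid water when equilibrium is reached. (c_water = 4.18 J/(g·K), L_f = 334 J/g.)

m_melted ≈ 29.2 g

Water can give up m c ΔT = 496×4.18×4.7 = 9744.4 J before reaching 0 °C.
Melting all 257 g of ice would need 257×334 = 85838 J.
Since 9744.4 < 85838 J, not all the ice melts; equilibrium is at 0 °C.
m_melt = 9744.4 / L_f = 29.17 g.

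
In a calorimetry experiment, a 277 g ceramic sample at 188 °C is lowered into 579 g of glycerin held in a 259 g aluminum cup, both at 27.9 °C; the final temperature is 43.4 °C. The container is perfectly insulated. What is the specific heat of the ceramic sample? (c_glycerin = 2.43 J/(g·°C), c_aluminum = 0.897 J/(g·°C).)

Net heat exchanged in the isolated system is zero:
277×c×(43.4 − 188) + 579×2.43×(43.4 − 27.9) + 259×0.897×(43.4 − 27.9) = 0
-40054 c = -25409
c = -25409/-40054 ≈ 0.6344 J/(g·°C)

c ≈ 0.634 J/(g·°C)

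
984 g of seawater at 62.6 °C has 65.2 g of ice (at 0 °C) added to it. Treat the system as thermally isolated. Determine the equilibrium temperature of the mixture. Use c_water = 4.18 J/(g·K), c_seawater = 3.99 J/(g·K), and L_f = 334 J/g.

Heat gained plus heat lost sum to zero:
fusion: m_ice L_f = 65.2·334 = 21777
  meltwater 0→T: 65.2·4.18·T = 272.54 T
  seawater: 3926.2(T − 62.6)
4198.7 T = 245778 − 21777 = 224001
T ≈ 53.35 °C. Since T > 0 °C, the all-ice-melts assumption holds.

T_f ≈ 53.4 °C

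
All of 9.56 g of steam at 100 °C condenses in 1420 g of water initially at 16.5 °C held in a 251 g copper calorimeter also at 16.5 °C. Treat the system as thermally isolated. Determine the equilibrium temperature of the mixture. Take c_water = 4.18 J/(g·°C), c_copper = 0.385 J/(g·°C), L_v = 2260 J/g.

Sum of m c ΔT and latent-heat terms is zero:
steam→water at 100 °C releases m L_v = 9.56·2260 = 21606; condensed water 100 °C→T: 39.96(T − 100); water warms: 1420·4.18·(T − 16.5) = 5935.6(T − 16.5); copper cup: 251·0.385·(T − 16.5) = 96.64(T − 16.5)
6072.2 T = 21606 + 3996.1 + 99532 = 125134
T ≈ 20.61 °C (< 100 °C, so full condensation is consistent).

T_f ≈ 20.6 °C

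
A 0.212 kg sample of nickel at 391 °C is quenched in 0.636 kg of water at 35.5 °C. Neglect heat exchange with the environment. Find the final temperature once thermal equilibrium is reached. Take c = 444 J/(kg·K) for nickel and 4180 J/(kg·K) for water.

T_f ≈ 47.7 °C

Energy conservation, ΣQ = 0:
0.212*444*(T − 391) + 0.636*4180*(T − 35.5) = 0
94.13(T − 391) + 2658.5(T − 35.5) = 0
2752.6 T = 131180
T = 131180/2752.6 ≈ 47.66 °C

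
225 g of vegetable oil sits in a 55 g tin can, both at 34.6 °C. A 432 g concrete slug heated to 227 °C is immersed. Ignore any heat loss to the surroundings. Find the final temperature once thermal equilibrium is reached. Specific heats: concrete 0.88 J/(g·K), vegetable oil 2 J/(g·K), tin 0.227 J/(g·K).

T_f ≈ 121.4 °C

T_f = Σ m_i c_i T_i / Σ m_i c_i:
T_f = (380.16*227 + 450*34.6 + 12.49*34.6) / (380.16 + 450 + 12.49)
    = 102298 / 842.64 ≈ 121.40 °C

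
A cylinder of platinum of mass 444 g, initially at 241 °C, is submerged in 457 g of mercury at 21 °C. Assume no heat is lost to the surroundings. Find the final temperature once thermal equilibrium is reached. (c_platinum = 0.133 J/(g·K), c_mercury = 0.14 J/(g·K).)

Setting the total heat transfer to zero:
444·0.133·(T − 241) + 457·0.14·(T − 21) = 0
59.05(T − 241) + 63.98(T − 21) = 0
(59.05 + 63.98) T = 59.05·241 + 63.98·21
T ≈ 126.59 °C

T_f ≈ 126.6 °C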